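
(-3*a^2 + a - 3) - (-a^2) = -2*a^2 + a - 3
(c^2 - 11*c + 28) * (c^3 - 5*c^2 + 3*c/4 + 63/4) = c^5 - 16*c^4 + 335*c^3/4 - 265*c^2/2 - 609*c/4 + 441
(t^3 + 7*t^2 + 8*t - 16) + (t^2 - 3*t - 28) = t^3 + 8*t^2 + 5*t - 44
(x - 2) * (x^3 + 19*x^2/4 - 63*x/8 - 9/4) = x^4 + 11*x^3/4 - 139*x^2/8 + 27*x/2 + 9/2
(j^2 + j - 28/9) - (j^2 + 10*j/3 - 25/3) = 47/9 - 7*j/3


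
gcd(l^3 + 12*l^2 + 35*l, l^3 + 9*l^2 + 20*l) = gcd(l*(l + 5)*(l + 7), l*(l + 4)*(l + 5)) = l^2 + 5*l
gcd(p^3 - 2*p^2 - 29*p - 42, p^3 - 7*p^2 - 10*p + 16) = p + 2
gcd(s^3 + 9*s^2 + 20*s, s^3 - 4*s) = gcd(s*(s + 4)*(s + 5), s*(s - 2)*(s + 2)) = s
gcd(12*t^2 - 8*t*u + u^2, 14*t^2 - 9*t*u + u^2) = 2*t - u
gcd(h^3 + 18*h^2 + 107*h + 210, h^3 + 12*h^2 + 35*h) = h^2 + 12*h + 35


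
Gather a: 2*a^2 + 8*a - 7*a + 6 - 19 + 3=2*a^2 + a - 10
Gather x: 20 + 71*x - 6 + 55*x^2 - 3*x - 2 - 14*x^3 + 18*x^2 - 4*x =-14*x^3 + 73*x^2 + 64*x + 12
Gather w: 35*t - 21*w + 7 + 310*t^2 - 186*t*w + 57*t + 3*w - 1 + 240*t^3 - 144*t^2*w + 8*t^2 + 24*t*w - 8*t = 240*t^3 + 318*t^2 + 84*t + w*(-144*t^2 - 162*t - 18) + 6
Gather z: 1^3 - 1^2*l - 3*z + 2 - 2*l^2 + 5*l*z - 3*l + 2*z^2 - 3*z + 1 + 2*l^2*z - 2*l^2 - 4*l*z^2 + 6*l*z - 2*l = -4*l^2 - 6*l + z^2*(2 - 4*l) + z*(2*l^2 + 11*l - 6) + 4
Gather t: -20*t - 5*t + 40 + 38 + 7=85 - 25*t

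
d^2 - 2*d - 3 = (d - 3)*(d + 1)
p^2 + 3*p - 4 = (p - 1)*(p + 4)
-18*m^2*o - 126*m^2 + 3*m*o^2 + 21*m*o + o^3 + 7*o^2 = (-3*m + o)*(6*m + o)*(o + 7)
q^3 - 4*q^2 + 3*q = q*(q - 3)*(q - 1)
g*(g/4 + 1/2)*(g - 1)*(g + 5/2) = g^4/4 + 7*g^3/8 + g^2/8 - 5*g/4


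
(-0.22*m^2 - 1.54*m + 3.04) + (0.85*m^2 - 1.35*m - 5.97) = 0.63*m^2 - 2.89*m - 2.93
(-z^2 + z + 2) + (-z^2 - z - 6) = -2*z^2 - 4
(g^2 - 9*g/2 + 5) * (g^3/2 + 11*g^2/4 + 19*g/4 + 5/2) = g^5/2 + g^4/2 - 41*g^3/8 - 41*g^2/8 + 25*g/2 + 25/2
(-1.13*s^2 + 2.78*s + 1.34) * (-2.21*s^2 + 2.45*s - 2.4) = 2.4973*s^4 - 8.9123*s^3 + 6.5616*s^2 - 3.389*s - 3.216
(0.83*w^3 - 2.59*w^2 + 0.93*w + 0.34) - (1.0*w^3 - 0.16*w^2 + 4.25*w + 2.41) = -0.17*w^3 - 2.43*w^2 - 3.32*w - 2.07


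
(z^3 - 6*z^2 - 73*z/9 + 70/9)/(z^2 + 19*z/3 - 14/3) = (3*z^2 - 16*z - 35)/(3*(z + 7))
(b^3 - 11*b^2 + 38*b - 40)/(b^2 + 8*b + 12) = (b^3 - 11*b^2 + 38*b - 40)/(b^2 + 8*b + 12)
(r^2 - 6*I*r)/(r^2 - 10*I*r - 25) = r*(-r + 6*I)/(-r^2 + 10*I*r + 25)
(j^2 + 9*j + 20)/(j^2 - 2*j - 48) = (j^2 + 9*j + 20)/(j^2 - 2*j - 48)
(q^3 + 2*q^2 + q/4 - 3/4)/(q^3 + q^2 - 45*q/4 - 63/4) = (2*q^2 + q - 1)/(2*q^2 - q - 21)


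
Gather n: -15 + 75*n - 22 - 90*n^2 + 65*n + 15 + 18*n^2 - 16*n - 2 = -72*n^2 + 124*n - 24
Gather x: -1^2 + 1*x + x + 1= 2*x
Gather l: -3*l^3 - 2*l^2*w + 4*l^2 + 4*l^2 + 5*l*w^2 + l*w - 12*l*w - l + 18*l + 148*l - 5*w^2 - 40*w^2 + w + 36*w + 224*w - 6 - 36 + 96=-3*l^3 + l^2*(8 - 2*w) + l*(5*w^2 - 11*w + 165) - 45*w^2 + 261*w + 54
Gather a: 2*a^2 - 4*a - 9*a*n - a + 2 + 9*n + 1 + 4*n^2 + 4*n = 2*a^2 + a*(-9*n - 5) + 4*n^2 + 13*n + 3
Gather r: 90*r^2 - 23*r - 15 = 90*r^2 - 23*r - 15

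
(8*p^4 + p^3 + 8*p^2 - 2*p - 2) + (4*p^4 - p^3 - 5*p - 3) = 12*p^4 + 8*p^2 - 7*p - 5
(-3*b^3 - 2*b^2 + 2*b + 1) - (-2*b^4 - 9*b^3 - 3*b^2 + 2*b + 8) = 2*b^4 + 6*b^3 + b^2 - 7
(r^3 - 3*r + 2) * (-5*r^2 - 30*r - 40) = -5*r^5 - 30*r^4 - 25*r^3 + 80*r^2 + 60*r - 80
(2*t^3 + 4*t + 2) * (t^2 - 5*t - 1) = 2*t^5 - 10*t^4 + 2*t^3 - 18*t^2 - 14*t - 2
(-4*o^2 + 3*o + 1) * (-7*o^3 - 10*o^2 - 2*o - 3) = 28*o^5 + 19*o^4 - 29*o^3 - 4*o^2 - 11*o - 3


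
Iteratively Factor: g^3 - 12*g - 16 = (g + 2)*(g^2 - 2*g - 8) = (g + 2)^2*(g - 4)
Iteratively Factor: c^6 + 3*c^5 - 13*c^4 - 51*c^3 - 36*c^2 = (c)*(c^5 + 3*c^4 - 13*c^3 - 51*c^2 - 36*c) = c*(c + 3)*(c^4 - 13*c^2 - 12*c) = c*(c - 4)*(c + 3)*(c^3 + 4*c^2 + 3*c) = c*(c - 4)*(c + 3)^2*(c^2 + c) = c*(c - 4)*(c + 1)*(c + 3)^2*(c)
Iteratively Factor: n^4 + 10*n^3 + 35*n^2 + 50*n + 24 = (n + 1)*(n^3 + 9*n^2 + 26*n + 24) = (n + 1)*(n + 3)*(n^2 + 6*n + 8) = (n + 1)*(n + 3)*(n + 4)*(n + 2)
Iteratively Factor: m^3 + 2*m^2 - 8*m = (m)*(m^2 + 2*m - 8) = m*(m - 2)*(m + 4)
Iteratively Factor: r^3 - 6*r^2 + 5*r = (r - 5)*(r^2 - r) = r*(r - 5)*(r - 1)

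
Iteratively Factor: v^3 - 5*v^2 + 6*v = (v)*(v^2 - 5*v + 6) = v*(v - 3)*(v - 2)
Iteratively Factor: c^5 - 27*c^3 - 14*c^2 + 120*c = (c - 2)*(c^4 + 2*c^3 - 23*c^2 - 60*c) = c*(c - 2)*(c^3 + 2*c^2 - 23*c - 60) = c*(c - 2)*(c + 4)*(c^2 - 2*c - 15) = c*(c - 2)*(c + 3)*(c + 4)*(c - 5)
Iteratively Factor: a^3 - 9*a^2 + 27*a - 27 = (a - 3)*(a^2 - 6*a + 9) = (a - 3)^2*(a - 3)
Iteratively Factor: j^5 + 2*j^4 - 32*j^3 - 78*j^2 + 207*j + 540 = (j + 4)*(j^4 - 2*j^3 - 24*j^2 + 18*j + 135) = (j + 3)*(j + 4)*(j^3 - 5*j^2 - 9*j + 45) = (j - 5)*(j + 3)*(j + 4)*(j^2 - 9) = (j - 5)*(j - 3)*(j + 3)*(j + 4)*(j + 3)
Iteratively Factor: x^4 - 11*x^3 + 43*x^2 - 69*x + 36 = (x - 3)*(x^3 - 8*x^2 + 19*x - 12) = (x - 4)*(x - 3)*(x^2 - 4*x + 3) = (x - 4)*(x - 3)^2*(x - 1)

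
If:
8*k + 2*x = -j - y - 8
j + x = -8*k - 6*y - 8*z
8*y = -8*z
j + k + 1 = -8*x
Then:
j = 496/7 - 187*z/7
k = 19*z/7 - 55/7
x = 3*z - 8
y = -z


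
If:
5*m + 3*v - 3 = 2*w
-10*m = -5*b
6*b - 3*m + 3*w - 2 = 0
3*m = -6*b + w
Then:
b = 2/27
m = 1/27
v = 106/81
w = 5/9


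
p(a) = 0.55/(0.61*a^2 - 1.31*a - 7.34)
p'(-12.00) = 0.00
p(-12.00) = 0.01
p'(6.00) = -0.07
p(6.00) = 0.08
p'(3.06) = -0.04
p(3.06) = -0.10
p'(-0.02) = 0.01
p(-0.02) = -0.08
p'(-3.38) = 0.18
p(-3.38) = 0.14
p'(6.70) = -0.03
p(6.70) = 0.05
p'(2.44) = -0.02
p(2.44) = -0.08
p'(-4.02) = 0.06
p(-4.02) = 0.07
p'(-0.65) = 0.03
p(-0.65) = -0.09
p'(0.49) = 0.01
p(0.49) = -0.07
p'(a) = 0.55*(1.31 - 1.22*a)/(0.61*a^2 - 1.31*a - 7.34)^2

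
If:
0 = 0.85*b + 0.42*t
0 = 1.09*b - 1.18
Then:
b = 1.08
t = -2.19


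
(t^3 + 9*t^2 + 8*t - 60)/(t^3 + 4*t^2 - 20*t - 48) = (t^2 + 3*t - 10)/(t^2 - 2*t - 8)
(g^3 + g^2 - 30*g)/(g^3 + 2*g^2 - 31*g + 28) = g*(g^2 + g - 30)/(g^3 + 2*g^2 - 31*g + 28)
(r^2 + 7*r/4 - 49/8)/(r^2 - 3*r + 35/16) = 2*(2*r + 7)/(4*r - 5)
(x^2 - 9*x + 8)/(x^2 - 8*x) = (x - 1)/x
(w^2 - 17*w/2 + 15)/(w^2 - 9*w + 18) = (w - 5/2)/(w - 3)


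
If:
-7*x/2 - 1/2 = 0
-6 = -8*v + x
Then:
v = 41/56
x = -1/7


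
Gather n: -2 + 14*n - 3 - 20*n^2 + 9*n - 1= -20*n^2 + 23*n - 6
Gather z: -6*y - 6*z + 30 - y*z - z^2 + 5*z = -6*y - z^2 + z*(-y - 1) + 30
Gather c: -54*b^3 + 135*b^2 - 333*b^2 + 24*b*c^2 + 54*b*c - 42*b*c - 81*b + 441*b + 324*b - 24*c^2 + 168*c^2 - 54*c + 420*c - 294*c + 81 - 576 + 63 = -54*b^3 - 198*b^2 + 684*b + c^2*(24*b + 144) + c*(12*b + 72) - 432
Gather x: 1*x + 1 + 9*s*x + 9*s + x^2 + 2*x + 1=9*s + x^2 + x*(9*s + 3) + 2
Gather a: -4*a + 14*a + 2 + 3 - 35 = 10*a - 30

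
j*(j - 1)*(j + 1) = j^3 - j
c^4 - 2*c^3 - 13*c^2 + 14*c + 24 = (c - 4)*(c - 2)*(c + 1)*(c + 3)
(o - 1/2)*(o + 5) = o^2 + 9*o/2 - 5/2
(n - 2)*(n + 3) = n^2 + n - 6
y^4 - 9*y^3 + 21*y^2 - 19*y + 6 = (y - 6)*(y - 1)^3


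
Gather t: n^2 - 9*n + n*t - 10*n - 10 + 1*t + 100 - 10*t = n^2 - 19*n + t*(n - 9) + 90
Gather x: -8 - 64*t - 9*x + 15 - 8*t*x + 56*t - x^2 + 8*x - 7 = -8*t - x^2 + x*(-8*t - 1)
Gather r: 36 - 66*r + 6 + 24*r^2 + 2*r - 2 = 24*r^2 - 64*r + 40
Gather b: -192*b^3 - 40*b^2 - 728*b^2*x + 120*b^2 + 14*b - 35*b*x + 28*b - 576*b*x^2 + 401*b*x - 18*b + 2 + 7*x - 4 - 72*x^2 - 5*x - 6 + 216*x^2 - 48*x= -192*b^3 + b^2*(80 - 728*x) + b*(-576*x^2 + 366*x + 24) + 144*x^2 - 46*x - 8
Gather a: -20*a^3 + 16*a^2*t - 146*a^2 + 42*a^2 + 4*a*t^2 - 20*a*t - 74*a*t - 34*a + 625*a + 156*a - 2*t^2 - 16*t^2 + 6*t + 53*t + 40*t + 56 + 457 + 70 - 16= -20*a^3 + a^2*(16*t - 104) + a*(4*t^2 - 94*t + 747) - 18*t^2 + 99*t + 567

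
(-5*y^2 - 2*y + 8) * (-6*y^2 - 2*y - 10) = 30*y^4 + 22*y^3 + 6*y^2 + 4*y - 80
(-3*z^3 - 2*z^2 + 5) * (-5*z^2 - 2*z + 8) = 15*z^5 + 16*z^4 - 20*z^3 - 41*z^2 - 10*z + 40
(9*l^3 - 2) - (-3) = 9*l^3 + 1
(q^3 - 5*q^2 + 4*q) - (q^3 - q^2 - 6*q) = -4*q^2 + 10*q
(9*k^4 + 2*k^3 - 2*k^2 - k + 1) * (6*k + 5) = 54*k^5 + 57*k^4 - 2*k^3 - 16*k^2 + k + 5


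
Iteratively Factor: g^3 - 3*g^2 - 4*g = (g)*(g^2 - 3*g - 4) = g*(g + 1)*(g - 4)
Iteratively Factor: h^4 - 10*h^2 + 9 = (h + 3)*(h^3 - 3*h^2 - h + 3) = (h + 1)*(h + 3)*(h^2 - 4*h + 3) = (h - 3)*(h + 1)*(h + 3)*(h - 1)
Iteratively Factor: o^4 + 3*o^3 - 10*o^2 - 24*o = (o - 3)*(o^3 + 6*o^2 + 8*o) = (o - 3)*(o + 4)*(o^2 + 2*o) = o*(o - 3)*(o + 4)*(o + 2)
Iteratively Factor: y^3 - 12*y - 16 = (y - 4)*(y^2 + 4*y + 4) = (y - 4)*(y + 2)*(y + 2)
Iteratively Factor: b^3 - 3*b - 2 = (b - 2)*(b^2 + 2*b + 1) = (b - 2)*(b + 1)*(b + 1)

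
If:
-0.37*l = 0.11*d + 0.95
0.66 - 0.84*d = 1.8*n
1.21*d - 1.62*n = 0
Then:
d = 0.30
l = -2.66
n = 0.23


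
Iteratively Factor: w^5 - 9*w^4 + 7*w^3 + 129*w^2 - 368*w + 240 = (w - 1)*(w^4 - 8*w^3 - w^2 + 128*w - 240) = (w - 1)*(w + 4)*(w^3 - 12*w^2 + 47*w - 60) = (w - 5)*(w - 1)*(w + 4)*(w^2 - 7*w + 12) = (w - 5)*(w - 4)*(w - 1)*(w + 4)*(w - 3)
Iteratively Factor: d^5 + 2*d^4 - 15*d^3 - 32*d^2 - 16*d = (d + 1)*(d^4 + d^3 - 16*d^2 - 16*d) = d*(d + 1)*(d^3 + d^2 - 16*d - 16) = d*(d - 4)*(d + 1)*(d^2 + 5*d + 4) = d*(d - 4)*(d + 1)^2*(d + 4)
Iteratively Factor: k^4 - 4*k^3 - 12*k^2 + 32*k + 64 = (k - 4)*(k^3 - 12*k - 16) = (k - 4)*(k + 2)*(k^2 - 2*k - 8) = (k - 4)*(k + 2)^2*(k - 4)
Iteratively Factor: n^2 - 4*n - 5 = (n + 1)*(n - 5)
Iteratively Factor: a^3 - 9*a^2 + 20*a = (a)*(a^2 - 9*a + 20) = a*(a - 4)*(a - 5)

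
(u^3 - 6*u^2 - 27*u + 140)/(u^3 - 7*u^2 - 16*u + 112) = (u + 5)/(u + 4)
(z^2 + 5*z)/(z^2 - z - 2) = z*(z + 5)/(z^2 - z - 2)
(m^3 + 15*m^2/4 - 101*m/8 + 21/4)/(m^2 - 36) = (8*m^2 - 18*m + 7)/(8*(m - 6))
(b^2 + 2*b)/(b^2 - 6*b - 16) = b/(b - 8)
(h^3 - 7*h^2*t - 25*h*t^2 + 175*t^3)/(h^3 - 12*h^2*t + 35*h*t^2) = (h + 5*t)/h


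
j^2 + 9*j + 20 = (j + 4)*(j + 5)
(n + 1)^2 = n^2 + 2*n + 1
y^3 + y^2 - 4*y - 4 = (y - 2)*(y + 1)*(y + 2)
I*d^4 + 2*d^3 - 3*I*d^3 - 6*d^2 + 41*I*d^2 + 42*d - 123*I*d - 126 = (d - 3)*(d - 7*I)*(d + 6*I)*(I*d + 1)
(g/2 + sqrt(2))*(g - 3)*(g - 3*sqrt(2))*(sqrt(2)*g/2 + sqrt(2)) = sqrt(2)*g^4/4 - g^3/2 - sqrt(2)*g^3/4 - 9*sqrt(2)*g^2/2 + g^2/2 + 3*g + 3*sqrt(2)*g + 18*sqrt(2)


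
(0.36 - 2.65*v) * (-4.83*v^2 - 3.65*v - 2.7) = 12.7995*v^3 + 7.9337*v^2 + 5.841*v - 0.972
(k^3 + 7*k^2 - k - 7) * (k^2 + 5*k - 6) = k^5 + 12*k^4 + 28*k^3 - 54*k^2 - 29*k + 42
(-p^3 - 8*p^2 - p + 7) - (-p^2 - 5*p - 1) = -p^3 - 7*p^2 + 4*p + 8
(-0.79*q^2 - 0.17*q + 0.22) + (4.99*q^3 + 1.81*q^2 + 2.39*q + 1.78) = 4.99*q^3 + 1.02*q^2 + 2.22*q + 2.0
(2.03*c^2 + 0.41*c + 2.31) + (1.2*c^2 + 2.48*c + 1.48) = 3.23*c^2 + 2.89*c + 3.79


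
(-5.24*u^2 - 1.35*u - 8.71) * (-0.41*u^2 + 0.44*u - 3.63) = 2.1484*u^4 - 1.7521*u^3 + 21.9983*u^2 + 1.0681*u + 31.6173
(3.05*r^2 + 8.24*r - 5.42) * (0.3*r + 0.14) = 0.915*r^3 + 2.899*r^2 - 0.4724*r - 0.7588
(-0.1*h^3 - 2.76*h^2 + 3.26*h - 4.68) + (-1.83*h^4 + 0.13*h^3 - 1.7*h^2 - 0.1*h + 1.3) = -1.83*h^4 + 0.03*h^3 - 4.46*h^2 + 3.16*h - 3.38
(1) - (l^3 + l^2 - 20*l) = -l^3 - l^2 + 20*l + 1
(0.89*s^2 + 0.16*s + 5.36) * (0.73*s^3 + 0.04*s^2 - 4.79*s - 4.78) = 0.6497*s^5 + 0.1524*s^4 - 0.343899999999999*s^3 - 4.8062*s^2 - 26.4392*s - 25.6208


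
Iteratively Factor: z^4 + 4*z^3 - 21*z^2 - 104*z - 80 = (z + 1)*(z^3 + 3*z^2 - 24*z - 80) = (z + 1)*(z + 4)*(z^2 - z - 20) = (z - 5)*(z + 1)*(z + 4)*(z + 4)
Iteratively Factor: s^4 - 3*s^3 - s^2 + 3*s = (s - 1)*(s^3 - 2*s^2 - 3*s) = (s - 3)*(s - 1)*(s^2 + s) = (s - 3)*(s - 1)*(s + 1)*(s)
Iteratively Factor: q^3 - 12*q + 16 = (q - 2)*(q^2 + 2*q - 8) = (q - 2)*(q + 4)*(q - 2)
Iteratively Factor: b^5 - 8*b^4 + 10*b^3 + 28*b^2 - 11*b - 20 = (b + 1)*(b^4 - 9*b^3 + 19*b^2 + 9*b - 20) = (b - 5)*(b + 1)*(b^3 - 4*b^2 - b + 4) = (b - 5)*(b - 4)*(b + 1)*(b^2 - 1) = (b - 5)*(b - 4)*(b - 1)*(b + 1)*(b + 1)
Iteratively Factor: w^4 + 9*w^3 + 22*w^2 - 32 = (w + 4)*(w^3 + 5*w^2 + 2*w - 8) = (w - 1)*(w + 4)*(w^2 + 6*w + 8) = (w - 1)*(w + 2)*(w + 4)*(w + 4)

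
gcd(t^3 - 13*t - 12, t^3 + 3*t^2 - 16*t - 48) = t^2 - t - 12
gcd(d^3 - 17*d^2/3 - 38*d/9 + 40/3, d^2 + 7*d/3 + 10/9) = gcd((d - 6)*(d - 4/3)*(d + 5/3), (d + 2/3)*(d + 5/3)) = d + 5/3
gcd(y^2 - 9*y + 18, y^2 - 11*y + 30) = y - 6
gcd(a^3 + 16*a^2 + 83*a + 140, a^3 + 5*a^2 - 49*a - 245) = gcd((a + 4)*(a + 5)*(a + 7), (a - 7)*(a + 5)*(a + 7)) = a^2 + 12*a + 35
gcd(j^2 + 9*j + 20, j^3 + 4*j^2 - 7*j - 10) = j + 5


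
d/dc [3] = 0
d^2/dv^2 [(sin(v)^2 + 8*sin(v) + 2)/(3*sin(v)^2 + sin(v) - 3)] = (-69*sin(v)^5 - 85*sin(v)^4 - 303*sin(v)^3 + 28*sin(v)^2 + 390*sin(v) + 106)/(sin(v) - 3*cos(v)^2)^3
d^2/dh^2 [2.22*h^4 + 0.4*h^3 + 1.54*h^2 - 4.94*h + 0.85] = 26.64*h^2 + 2.4*h + 3.08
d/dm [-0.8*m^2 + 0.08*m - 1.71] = 0.08 - 1.6*m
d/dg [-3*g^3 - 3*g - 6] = -9*g^2 - 3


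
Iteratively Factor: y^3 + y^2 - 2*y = (y)*(y^2 + y - 2) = y*(y - 1)*(y + 2)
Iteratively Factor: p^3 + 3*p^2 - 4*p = (p)*(p^2 + 3*p - 4) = p*(p + 4)*(p - 1)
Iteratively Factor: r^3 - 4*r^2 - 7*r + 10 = (r - 1)*(r^2 - 3*r - 10) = (r - 5)*(r - 1)*(r + 2)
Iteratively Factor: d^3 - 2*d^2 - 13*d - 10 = (d - 5)*(d^2 + 3*d + 2) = (d - 5)*(d + 2)*(d + 1)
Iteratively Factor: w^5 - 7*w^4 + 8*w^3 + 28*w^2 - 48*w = (w + 2)*(w^4 - 9*w^3 + 26*w^2 - 24*w) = (w - 2)*(w + 2)*(w^3 - 7*w^2 + 12*w) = (w - 3)*(w - 2)*(w + 2)*(w^2 - 4*w) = w*(w - 3)*(w - 2)*(w + 2)*(w - 4)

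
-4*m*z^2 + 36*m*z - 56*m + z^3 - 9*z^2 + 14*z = (-4*m + z)*(z - 7)*(z - 2)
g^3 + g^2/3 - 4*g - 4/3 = (g - 2)*(g + 1/3)*(g + 2)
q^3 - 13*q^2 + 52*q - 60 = (q - 6)*(q - 5)*(q - 2)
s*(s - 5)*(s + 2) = s^3 - 3*s^2 - 10*s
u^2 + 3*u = u*(u + 3)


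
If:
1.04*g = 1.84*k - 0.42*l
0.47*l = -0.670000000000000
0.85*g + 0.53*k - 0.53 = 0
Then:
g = 0.61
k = 0.02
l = -1.43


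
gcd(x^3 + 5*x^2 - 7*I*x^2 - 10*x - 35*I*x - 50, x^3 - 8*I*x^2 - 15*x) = x - 5*I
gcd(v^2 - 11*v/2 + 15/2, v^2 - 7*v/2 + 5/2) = v - 5/2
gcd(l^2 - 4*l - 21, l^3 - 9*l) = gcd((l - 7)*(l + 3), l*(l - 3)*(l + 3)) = l + 3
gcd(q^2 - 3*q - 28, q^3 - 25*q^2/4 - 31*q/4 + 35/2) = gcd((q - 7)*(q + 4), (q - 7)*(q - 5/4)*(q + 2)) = q - 7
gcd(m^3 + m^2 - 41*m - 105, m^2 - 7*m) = m - 7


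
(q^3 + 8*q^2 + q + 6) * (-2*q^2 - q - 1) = -2*q^5 - 17*q^4 - 11*q^3 - 21*q^2 - 7*q - 6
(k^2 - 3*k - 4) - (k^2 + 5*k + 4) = -8*k - 8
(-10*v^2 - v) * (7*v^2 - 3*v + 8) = -70*v^4 + 23*v^3 - 77*v^2 - 8*v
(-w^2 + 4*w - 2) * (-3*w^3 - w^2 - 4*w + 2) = 3*w^5 - 11*w^4 + 6*w^3 - 16*w^2 + 16*w - 4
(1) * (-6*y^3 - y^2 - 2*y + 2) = -6*y^3 - y^2 - 2*y + 2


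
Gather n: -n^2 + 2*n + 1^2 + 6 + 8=-n^2 + 2*n + 15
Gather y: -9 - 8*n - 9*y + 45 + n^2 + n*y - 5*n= n^2 - 13*n + y*(n - 9) + 36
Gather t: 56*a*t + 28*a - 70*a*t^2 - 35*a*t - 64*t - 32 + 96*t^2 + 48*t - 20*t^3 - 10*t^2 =28*a - 20*t^3 + t^2*(86 - 70*a) + t*(21*a - 16) - 32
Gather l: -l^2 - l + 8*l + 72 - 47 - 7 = -l^2 + 7*l + 18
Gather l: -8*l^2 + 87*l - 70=-8*l^2 + 87*l - 70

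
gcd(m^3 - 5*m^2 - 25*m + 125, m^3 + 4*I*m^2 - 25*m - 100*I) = m^2 - 25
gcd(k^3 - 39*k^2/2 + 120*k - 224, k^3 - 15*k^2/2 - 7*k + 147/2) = k - 7/2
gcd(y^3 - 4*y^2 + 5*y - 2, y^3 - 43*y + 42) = y - 1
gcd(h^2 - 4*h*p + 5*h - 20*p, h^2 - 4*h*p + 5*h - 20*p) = -h^2 + 4*h*p - 5*h + 20*p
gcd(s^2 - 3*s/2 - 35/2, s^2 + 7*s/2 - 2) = 1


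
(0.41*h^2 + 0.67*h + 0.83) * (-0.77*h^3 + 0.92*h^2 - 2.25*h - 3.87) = -0.3157*h^5 - 0.1387*h^4 - 0.9452*h^3 - 2.3306*h^2 - 4.4604*h - 3.2121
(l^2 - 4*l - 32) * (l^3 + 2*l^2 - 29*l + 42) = l^5 - 2*l^4 - 69*l^3 + 94*l^2 + 760*l - 1344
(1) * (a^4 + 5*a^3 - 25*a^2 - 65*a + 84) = a^4 + 5*a^3 - 25*a^2 - 65*a + 84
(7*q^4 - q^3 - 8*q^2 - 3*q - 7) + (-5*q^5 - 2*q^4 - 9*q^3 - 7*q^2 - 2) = -5*q^5 + 5*q^4 - 10*q^3 - 15*q^2 - 3*q - 9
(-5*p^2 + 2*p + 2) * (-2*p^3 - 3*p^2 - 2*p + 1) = 10*p^5 + 11*p^4 - 15*p^2 - 2*p + 2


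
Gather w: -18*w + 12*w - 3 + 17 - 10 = 4 - 6*w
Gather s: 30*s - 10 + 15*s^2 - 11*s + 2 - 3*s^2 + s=12*s^2 + 20*s - 8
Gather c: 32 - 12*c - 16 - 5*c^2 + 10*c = -5*c^2 - 2*c + 16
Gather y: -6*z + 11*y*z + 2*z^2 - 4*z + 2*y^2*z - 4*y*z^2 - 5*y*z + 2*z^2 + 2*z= 2*y^2*z + y*(-4*z^2 + 6*z) + 4*z^2 - 8*z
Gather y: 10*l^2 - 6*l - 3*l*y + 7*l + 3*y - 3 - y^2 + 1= 10*l^2 + l - y^2 + y*(3 - 3*l) - 2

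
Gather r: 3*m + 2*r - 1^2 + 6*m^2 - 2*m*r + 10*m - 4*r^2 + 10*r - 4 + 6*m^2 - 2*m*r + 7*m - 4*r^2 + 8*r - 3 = 12*m^2 + 20*m - 8*r^2 + r*(20 - 4*m) - 8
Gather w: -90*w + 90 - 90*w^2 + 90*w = 90 - 90*w^2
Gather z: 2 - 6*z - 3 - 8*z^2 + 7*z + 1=-8*z^2 + z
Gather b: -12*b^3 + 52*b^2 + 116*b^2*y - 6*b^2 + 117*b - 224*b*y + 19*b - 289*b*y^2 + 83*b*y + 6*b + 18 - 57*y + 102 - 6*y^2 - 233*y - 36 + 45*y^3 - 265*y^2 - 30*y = -12*b^3 + b^2*(116*y + 46) + b*(-289*y^2 - 141*y + 142) + 45*y^3 - 271*y^2 - 320*y + 84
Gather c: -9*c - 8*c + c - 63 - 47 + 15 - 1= -16*c - 96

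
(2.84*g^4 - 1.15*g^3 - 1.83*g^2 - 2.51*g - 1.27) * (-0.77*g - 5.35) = -2.1868*g^5 - 14.3085*g^4 + 7.5616*g^3 + 11.7232*g^2 + 14.4064*g + 6.7945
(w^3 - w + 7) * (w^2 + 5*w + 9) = w^5 + 5*w^4 + 8*w^3 + 2*w^2 + 26*w + 63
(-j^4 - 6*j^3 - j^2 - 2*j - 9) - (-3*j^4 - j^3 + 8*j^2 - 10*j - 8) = 2*j^4 - 5*j^3 - 9*j^2 + 8*j - 1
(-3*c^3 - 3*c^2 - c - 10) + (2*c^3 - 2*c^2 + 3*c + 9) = -c^3 - 5*c^2 + 2*c - 1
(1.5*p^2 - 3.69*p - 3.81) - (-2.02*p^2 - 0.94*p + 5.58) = 3.52*p^2 - 2.75*p - 9.39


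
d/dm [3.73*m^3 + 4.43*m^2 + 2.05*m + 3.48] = 11.19*m^2 + 8.86*m + 2.05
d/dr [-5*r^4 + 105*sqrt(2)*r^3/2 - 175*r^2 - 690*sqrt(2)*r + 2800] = -20*r^3 + 315*sqrt(2)*r^2/2 - 350*r - 690*sqrt(2)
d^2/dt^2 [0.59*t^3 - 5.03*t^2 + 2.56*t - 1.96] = 3.54*t - 10.06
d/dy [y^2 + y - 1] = 2*y + 1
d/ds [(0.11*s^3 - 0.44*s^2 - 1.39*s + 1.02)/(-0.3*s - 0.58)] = (-0.066*s^3 - 0.0594*s^2 + 0.5104*s + 1.1122)/(0.09*s^2 + 0.348*s + 0.3364)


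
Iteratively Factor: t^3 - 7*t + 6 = (t + 3)*(t^2 - 3*t + 2) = (t - 2)*(t + 3)*(t - 1)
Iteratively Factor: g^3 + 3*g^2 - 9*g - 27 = (g - 3)*(g^2 + 6*g + 9) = (g - 3)*(g + 3)*(g + 3)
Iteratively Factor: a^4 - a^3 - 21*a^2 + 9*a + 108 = (a - 4)*(a^3 + 3*a^2 - 9*a - 27) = (a - 4)*(a + 3)*(a^2 - 9) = (a - 4)*(a + 3)^2*(a - 3)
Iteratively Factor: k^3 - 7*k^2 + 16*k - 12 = (k - 2)*(k^2 - 5*k + 6) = (k - 3)*(k - 2)*(k - 2)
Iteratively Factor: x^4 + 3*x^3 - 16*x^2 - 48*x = (x + 4)*(x^3 - x^2 - 12*x) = (x - 4)*(x + 4)*(x^2 + 3*x) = (x - 4)*(x + 3)*(x + 4)*(x)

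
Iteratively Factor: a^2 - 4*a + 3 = (a - 3)*(a - 1)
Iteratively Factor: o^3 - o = (o - 1)*(o^2 + o) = o*(o - 1)*(o + 1)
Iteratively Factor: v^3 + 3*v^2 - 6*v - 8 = (v + 4)*(v^2 - v - 2) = (v + 1)*(v + 4)*(v - 2)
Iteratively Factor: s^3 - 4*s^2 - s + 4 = (s - 4)*(s^2 - 1) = (s - 4)*(s - 1)*(s + 1)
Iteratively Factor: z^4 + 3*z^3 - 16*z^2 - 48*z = (z + 3)*(z^3 - 16*z) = (z + 3)*(z + 4)*(z^2 - 4*z) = (z - 4)*(z + 3)*(z + 4)*(z)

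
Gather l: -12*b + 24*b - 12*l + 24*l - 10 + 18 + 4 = 12*b + 12*l + 12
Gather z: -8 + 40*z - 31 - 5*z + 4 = 35*z - 35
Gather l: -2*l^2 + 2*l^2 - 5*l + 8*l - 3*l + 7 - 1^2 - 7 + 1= 0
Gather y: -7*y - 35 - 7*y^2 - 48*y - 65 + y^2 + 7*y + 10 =-6*y^2 - 48*y - 90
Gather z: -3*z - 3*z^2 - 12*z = -3*z^2 - 15*z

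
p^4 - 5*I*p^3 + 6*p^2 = p^2*(p - 6*I)*(p + I)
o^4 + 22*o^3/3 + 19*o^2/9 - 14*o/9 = o*(o - 1/3)*(o + 2/3)*(o + 7)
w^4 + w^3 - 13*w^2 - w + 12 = (w - 3)*(w - 1)*(w + 1)*(w + 4)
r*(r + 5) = r^2 + 5*r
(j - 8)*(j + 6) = j^2 - 2*j - 48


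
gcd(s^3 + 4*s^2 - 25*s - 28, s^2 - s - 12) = s - 4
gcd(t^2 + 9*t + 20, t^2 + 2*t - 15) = t + 5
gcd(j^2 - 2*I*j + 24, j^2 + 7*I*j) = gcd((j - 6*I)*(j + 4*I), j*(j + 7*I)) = 1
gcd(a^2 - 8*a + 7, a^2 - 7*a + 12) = 1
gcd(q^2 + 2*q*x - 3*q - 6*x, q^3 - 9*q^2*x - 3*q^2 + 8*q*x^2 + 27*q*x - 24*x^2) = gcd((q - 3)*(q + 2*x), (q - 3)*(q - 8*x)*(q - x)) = q - 3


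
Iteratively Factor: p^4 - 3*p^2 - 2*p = (p)*(p^3 - 3*p - 2) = p*(p + 1)*(p^2 - p - 2) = p*(p - 2)*(p + 1)*(p + 1)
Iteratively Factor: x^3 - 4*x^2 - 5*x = (x)*(x^2 - 4*x - 5) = x*(x - 5)*(x + 1)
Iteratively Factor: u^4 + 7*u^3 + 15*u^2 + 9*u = (u)*(u^3 + 7*u^2 + 15*u + 9) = u*(u + 1)*(u^2 + 6*u + 9) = u*(u + 1)*(u + 3)*(u + 3)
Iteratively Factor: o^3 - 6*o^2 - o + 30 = (o + 2)*(o^2 - 8*o + 15) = (o - 3)*(o + 2)*(o - 5)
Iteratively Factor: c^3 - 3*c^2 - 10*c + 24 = (c - 2)*(c^2 - c - 12) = (c - 2)*(c + 3)*(c - 4)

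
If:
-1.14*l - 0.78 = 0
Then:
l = -0.68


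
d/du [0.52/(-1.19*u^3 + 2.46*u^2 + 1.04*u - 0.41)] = (1.8564*u^2 - 2.5584*u - 0.5408)/(1.19*u^3 - 2.46*u^2 - 1.04*u + 0.41)^2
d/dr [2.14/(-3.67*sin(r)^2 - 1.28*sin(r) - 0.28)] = (15.7076*sin(r) + 2.7392)*cos(r)/(3.67*sin(r)^2 + 1.28*sin(r) + 0.28)^2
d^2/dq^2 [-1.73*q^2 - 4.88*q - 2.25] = -3.46000000000000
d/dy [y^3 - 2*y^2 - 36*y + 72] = 3*y^2 - 4*y - 36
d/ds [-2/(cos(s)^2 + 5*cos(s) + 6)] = -2*(2*cos(s) + 5)*sin(s)/(cos(s)^2 + 5*cos(s) + 6)^2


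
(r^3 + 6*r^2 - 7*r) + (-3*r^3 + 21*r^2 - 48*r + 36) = -2*r^3 + 27*r^2 - 55*r + 36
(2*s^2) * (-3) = -6*s^2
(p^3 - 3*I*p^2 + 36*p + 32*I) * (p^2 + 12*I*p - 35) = p^5 + 9*I*p^4 + 37*p^3 + 569*I*p^2 - 1644*p - 1120*I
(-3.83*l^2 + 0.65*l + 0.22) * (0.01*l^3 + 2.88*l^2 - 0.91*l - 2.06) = -0.0383*l^5 - 11.0239*l^4 + 5.3595*l^3 + 7.9319*l^2 - 1.5392*l - 0.4532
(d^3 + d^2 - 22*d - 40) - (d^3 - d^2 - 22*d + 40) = 2*d^2 - 80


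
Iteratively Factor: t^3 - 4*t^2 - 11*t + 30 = (t + 3)*(t^2 - 7*t + 10) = (t - 2)*(t + 3)*(t - 5)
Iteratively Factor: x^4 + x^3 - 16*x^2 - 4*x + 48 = (x - 3)*(x^3 + 4*x^2 - 4*x - 16) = (x - 3)*(x + 4)*(x^2 - 4) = (x - 3)*(x - 2)*(x + 4)*(x + 2)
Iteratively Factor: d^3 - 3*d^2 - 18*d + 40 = (d - 2)*(d^2 - d - 20) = (d - 2)*(d + 4)*(d - 5)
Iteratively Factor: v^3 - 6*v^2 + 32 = (v + 2)*(v^2 - 8*v + 16) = (v - 4)*(v + 2)*(v - 4)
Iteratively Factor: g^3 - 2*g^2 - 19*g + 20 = (g - 1)*(g^2 - g - 20) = (g - 5)*(g - 1)*(g + 4)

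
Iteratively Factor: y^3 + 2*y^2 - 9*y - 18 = (y + 2)*(y^2 - 9) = (y + 2)*(y + 3)*(y - 3)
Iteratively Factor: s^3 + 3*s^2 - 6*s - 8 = (s - 2)*(s^2 + 5*s + 4) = (s - 2)*(s + 4)*(s + 1)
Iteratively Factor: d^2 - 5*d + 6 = (d - 2)*(d - 3)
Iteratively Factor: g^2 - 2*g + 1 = (g - 1)*(g - 1)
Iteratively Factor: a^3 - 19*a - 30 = (a - 5)*(a^2 + 5*a + 6) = (a - 5)*(a + 2)*(a + 3)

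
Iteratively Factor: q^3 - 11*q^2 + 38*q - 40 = (q - 5)*(q^2 - 6*q + 8) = (q - 5)*(q - 2)*(q - 4)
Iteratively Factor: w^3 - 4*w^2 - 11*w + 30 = (w + 3)*(w^2 - 7*w + 10) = (w - 5)*(w + 3)*(w - 2)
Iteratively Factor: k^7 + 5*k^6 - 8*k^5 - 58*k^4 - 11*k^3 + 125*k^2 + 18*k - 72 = (k + 1)*(k^6 + 4*k^5 - 12*k^4 - 46*k^3 + 35*k^2 + 90*k - 72) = (k + 1)*(k + 3)*(k^5 + k^4 - 15*k^3 - k^2 + 38*k - 24) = (k - 3)*(k + 1)*(k + 3)*(k^4 + 4*k^3 - 3*k^2 - 10*k + 8) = (k - 3)*(k + 1)*(k + 3)*(k + 4)*(k^3 - 3*k + 2) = (k - 3)*(k + 1)*(k + 2)*(k + 3)*(k + 4)*(k^2 - 2*k + 1) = (k - 3)*(k - 1)*(k + 1)*(k + 2)*(k + 3)*(k + 4)*(k - 1)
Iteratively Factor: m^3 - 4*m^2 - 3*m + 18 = (m - 3)*(m^2 - m - 6) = (m - 3)^2*(m + 2)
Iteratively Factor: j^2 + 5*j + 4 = (j + 4)*(j + 1)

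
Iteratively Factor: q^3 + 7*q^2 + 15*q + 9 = (q + 3)*(q^2 + 4*q + 3) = (q + 3)^2*(q + 1)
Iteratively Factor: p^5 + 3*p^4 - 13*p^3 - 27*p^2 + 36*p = (p)*(p^4 + 3*p^3 - 13*p^2 - 27*p + 36) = p*(p - 1)*(p^3 + 4*p^2 - 9*p - 36) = p*(p - 1)*(p + 4)*(p^2 - 9) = p*(p - 3)*(p - 1)*(p + 4)*(p + 3)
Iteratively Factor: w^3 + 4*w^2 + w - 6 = (w + 2)*(w^2 + 2*w - 3) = (w - 1)*(w + 2)*(w + 3)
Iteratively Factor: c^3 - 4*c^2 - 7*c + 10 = (c - 1)*(c^2 - 3*c - 10) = (c - 1)*(c + 2)*(c - 5)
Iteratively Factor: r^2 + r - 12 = (r + 4)*(r - 3)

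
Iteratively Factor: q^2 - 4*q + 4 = (q - 2)*(q - 2)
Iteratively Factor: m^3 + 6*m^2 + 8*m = (m)*(m^2 + 6*m + 8) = m*(m + 2)*(m + 4)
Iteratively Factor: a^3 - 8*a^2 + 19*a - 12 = (a - 4)*(a^2 - 4*a + 3) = (a - 4)*(a - 1)*(a - 3)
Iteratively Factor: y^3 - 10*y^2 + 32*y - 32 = (y - 2)*(y^2 - 8*y + 16) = (y - 4)*(y - 2)*(y - 4)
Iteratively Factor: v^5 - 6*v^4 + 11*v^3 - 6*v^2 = (v - 3)*(v^4 - 3*v^3 + 2*v^2) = v*(v - 3)*(v^3 - 3*v^2 + 2*v) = v*(v - 3)*(v - 2)*(v^2 - v) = v^2*(v - 3)*(v - 2)*(v - 1)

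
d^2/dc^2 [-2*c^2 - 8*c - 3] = -4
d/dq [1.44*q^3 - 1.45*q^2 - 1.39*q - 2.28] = 4.32*q^2 - 2.9*q - 1.39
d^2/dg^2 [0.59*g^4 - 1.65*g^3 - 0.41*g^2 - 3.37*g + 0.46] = 7.08*g^2 - 9.9*g - 0.82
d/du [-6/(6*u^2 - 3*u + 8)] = 18*(4*u - 1)/(6*u^2 - 3*u + 8)^2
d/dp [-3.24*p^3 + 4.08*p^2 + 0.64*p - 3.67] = -9.72*p^2 + 8.16*p + 0.64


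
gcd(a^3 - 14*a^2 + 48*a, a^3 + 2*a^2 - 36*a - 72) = a - 6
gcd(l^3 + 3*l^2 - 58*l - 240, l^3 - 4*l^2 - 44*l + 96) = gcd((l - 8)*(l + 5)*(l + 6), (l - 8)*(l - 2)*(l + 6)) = l^2 - 2*l - 48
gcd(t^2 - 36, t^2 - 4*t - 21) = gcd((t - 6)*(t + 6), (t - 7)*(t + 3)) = 1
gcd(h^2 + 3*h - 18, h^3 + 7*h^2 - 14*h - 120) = h + 6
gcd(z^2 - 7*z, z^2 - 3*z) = z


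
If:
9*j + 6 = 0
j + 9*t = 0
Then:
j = -2/3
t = 2/27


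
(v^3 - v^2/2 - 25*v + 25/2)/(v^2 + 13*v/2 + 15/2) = (2*v^2 - 11*v + 5)/(2*v + 3)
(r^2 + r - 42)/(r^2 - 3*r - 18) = (r + 7)/(r + 3)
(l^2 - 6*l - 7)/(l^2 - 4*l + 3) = (l^2 - 6*l - 7)/(l^2 - 4*l + 3)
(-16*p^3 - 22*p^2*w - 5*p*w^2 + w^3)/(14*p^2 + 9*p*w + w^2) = (-8*p^2 - 7*p*w + w^2)/(7*p + w)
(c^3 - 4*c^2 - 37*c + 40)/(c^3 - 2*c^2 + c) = (c^2 - 3*c - 40)/(c*(c - 1))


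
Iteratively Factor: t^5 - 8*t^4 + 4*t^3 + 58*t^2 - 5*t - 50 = (t + 2)*(t^4 - 10*t^3 + 24*t^2 + 10*t - 25) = (t + 1)*(t + 2)*(t^3 - 11*t^2 + 35*t - 25) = (t - 5)*(t + 1)*(t + 2)*(t^2 - 6*t + 5) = (t - 5)^2*(t + 1)*(t + 2)*(t - 1)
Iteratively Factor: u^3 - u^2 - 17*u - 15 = (u + 1)*(u^2 - 2*u - 15) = (u + 1)*(u + 3)*(u - 5)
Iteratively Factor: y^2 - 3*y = (y - 3)*(y)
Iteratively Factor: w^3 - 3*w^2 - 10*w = (w - 5)*(w^2 + 2*w) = (w - 5)*(w + 2)*(w)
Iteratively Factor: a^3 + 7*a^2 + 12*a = (a + 4)*(a^2 + 3*a) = (a + 3)*(a + 4)*(a)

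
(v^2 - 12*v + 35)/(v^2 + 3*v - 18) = (v^2 - 12*v + 35)/(v^2 + 3*v - 18)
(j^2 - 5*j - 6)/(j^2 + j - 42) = (j + 1)/(j + 7)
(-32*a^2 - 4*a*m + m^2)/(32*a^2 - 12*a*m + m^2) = (-4*a - m)/(4*a - m)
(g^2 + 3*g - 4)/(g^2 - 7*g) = (g^2 + 3*g - 4)/(g*(g - 7))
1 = 1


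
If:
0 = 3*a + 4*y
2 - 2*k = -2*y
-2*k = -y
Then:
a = 8/3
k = -1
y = -2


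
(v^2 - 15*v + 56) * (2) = 2*v^2 - 30*v + 112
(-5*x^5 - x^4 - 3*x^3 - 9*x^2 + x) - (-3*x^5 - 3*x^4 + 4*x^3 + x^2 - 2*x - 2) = -2*x^5 + 2*x^4 - 7*x^3 - 10*x^2 + 3*x + 2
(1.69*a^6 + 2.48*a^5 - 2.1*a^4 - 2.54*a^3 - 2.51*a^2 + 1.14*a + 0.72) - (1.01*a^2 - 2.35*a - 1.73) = 1.69*a^6 + 2.48*a^5 - 2.1*a^4 - 2.54*a^3 - 3.52*a^2 + 3.49*a + 2.45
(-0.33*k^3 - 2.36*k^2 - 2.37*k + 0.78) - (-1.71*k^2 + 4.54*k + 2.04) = -0.33*k^3 - 0.65*k^2 - 6.91*k - 1.26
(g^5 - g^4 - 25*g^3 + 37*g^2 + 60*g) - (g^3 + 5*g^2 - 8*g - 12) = g^5 - g^4 - 26*g^3 + 32*g^2 + 68*g + 12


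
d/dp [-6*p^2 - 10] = -12*p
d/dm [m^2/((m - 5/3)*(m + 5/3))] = -450*m/(81*m^4 - 450*m^2 + 625)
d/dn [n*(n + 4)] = 2*n + 4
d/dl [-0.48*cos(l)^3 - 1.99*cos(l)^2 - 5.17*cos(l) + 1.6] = (1.44*cos(l)^2 + 3.98*cos(l) + 5.17)*sin(l)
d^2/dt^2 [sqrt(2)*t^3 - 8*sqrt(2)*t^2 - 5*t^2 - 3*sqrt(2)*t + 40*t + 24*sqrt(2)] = 6*sqrt(2)*t - 16*sqrt(2) - 10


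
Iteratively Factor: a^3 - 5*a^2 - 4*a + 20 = (a - 5)*(a^2 - 4) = (a - 5)*(a + 2)*(a - 2)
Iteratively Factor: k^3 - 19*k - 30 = (k + 2)*(k^2 - 2*k - 15) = (k - 5)*(k + 2)*(k + 3)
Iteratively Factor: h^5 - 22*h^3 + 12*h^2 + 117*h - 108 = (h + 3)*(h^4 - 3*h^3 - 13*h^2 + 51*h - 36) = (h - 3)*(h + 3)*(h^3 - 13*h + 12) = (h - 3)*(h - 1)*(h + 3)*(h^2 + h - 12) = (h - 3)*(h - 1)*(h + 3)*(h + 4)*(h - 3)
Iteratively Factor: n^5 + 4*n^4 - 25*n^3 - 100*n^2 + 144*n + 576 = (n + 4)*(n^4 - 25*n^2 + 144) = (n + 3)*(n + 4)*(n^3 - 3*n^2 - 16*n + 48) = (n - 3)*(n + 3)*(n + 4)*(n^2 - 16) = (n - 3)*(n + 3)*(n + 4)^2*(n - 4)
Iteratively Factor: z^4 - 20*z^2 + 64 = (z + 4)*(z^3 - 4*z^2 - 4*z + 16) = (z - 2)*(z + 4)*(z^2 - 2*z - 8) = (z - 4)*(z - 2)*(z + 4)*(z + 2)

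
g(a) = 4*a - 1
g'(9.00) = 4.00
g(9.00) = 35.00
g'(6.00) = 4.00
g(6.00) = 23.00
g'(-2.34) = 4.00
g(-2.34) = -10.36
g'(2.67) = 4.00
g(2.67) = 9.68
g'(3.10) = 4.00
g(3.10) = 11.40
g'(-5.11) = 4.00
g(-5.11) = -21.44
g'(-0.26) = 4.00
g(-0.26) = -2.04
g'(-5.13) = 4.00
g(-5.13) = -21.52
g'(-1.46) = 4.00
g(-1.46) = -6.84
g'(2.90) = 4.00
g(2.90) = 10.60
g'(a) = 4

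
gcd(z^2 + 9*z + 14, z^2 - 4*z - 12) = z + 2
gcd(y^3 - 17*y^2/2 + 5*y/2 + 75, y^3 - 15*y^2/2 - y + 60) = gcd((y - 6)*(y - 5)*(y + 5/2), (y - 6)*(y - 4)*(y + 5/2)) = y^2 - 7*y/2 - 15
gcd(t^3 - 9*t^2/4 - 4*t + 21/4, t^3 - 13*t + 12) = t^2 - 4*t + 3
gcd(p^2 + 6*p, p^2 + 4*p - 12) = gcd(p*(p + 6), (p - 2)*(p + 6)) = p + 6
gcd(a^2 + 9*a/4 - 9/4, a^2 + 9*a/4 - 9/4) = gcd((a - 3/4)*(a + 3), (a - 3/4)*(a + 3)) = a^2 + 9*a/4 - 9/4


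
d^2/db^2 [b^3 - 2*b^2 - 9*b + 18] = 6*b - 4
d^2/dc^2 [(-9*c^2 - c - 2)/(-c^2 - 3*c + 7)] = 26*(-2*c^3 + 15*c^2 + 3*c + 38)/(c^6 + 9*c^5 + 6*c^4 - 99*c^3 - 42*c^2 + 441*c - 343)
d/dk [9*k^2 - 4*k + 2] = 18*k - 4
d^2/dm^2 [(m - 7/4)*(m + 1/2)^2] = 6*m - 3/2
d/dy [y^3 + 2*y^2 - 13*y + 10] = 3*y^2 + 4*y - 13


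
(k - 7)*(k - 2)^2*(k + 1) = k^4 - 10*k^3 + 21*k^2 + 4*k - 28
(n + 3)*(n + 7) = n^2 + 10*n + 21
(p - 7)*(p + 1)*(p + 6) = p^3 - 43*p - 42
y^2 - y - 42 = (y - 7)*(y + 6)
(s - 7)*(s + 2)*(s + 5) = s^3 - 39*s - 70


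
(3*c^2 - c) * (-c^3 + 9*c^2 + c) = -3*c^5 + 28*c^4 - 6*c^3 - c^2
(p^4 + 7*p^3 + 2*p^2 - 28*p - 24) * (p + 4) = p^5 + 11*p^4 + 30*p^3 - 20*p^2 - 136*p - 96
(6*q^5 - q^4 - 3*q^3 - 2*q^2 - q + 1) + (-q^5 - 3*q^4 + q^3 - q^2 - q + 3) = 5*q^5 - 4*q^4 - 2*q^3 - 3*q^2 - 2*q + 4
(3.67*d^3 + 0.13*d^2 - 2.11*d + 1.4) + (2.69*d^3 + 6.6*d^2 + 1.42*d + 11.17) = 6.36*d^3 + 6.73*d^2 - 0.69*d + 12.57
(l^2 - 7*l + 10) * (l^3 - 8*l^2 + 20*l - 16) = l^5 - 15*l^4 + 86*l^3 - 236*l^2 + 312*l - 160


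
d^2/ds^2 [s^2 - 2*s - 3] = 2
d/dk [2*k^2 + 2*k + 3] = 4*k + 2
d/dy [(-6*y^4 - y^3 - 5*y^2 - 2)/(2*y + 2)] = (-9*y^4 - 13*y^3 - 4*y^2 - 5*y + 1)/(y^2 + 2*y + 1)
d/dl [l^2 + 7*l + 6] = 2*l + 7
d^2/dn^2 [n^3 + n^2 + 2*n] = 6*n + 2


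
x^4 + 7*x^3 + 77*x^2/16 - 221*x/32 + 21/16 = (x - 1/2)*(x - 1/4)*(x + 7/4)*(x + 6)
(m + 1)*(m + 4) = m^2 + 5*m + 4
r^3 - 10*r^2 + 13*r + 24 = (r - 8)*(r - 3)*(r + 1)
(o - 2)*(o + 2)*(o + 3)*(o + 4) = o^4 + 7*o^3 + 8*o^2 - 28*o - 48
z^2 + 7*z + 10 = (z + 2)*(z + 5)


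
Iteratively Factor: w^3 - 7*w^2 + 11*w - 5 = (w - 1)*(w^2 - 6*w + 5) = (w - 5)*(w - 1)*(w - 1)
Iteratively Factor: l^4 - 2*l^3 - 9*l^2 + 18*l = (l + 3)*(l^3 - 5*l^2 + 6*l) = (l - 2)*(l + 3)*(l^2 - 3*l) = l*(l - 2)*(l + 3)*(l - 3)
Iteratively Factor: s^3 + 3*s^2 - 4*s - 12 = (s - 2)*(s^2 + 5*s + 6) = (s - 2)*(s + 3)*(s + 2)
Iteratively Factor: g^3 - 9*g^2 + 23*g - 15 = (g - 1)*(g^2 - 8*g + 15) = (g - 5)*(g - 1)*(g - 3)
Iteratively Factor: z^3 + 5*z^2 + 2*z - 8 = (z - 1)*(z^2 + 6*z + 8) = (z - 1)*(z + 4)*(z + 2)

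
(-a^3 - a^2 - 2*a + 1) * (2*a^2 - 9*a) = -2*a^5 + 7*a^4 + 5*a^3 + 20*a^2 - 9*a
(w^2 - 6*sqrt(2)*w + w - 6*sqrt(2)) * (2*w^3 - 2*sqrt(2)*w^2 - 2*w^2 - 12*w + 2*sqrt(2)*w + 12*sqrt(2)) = 2*w^5 - 14*sqrt(2)*w^4 + 10*w^3 - 12*w^2 + 98*sqrt(2)*w^2 - 168*w + 84*sqrt(2)*w - 144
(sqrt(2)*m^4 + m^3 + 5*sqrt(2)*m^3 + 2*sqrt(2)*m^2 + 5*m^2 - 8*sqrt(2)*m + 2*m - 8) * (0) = 0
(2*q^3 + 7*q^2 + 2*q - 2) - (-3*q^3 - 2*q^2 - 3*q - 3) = 5*q^3 + 9*q^2 + 5*q + 1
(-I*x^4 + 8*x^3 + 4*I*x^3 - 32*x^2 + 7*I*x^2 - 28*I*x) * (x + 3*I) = -I*x^5 + 11*x^4 + 4*I*x^4 - 44*x^3 + 31*I*x^3 - 21*x^2 - 124*I*x^2 + 84*x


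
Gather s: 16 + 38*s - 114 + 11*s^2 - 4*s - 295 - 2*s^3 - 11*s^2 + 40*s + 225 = -2*s^3 + 74*s - 168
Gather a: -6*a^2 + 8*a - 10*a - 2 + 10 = -6*a^2 - 2*a + 8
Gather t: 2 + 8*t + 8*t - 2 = 16*t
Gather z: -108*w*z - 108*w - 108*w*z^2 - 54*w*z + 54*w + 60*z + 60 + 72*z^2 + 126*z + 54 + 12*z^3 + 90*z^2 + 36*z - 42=-54*w + 12*z^3 + z^2*(162 - 108*w) + z*(222 - 162*w) + 72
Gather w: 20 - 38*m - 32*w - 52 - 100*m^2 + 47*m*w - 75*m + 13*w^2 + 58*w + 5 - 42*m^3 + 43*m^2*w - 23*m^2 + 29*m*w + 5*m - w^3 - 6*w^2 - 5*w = -42*m^3 - 123*m^2 - 108*m - w^3 + 7*w^2 + w*(43*m^2 + 76*m + 21) - 27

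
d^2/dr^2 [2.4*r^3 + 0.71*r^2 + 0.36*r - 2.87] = 14.4*r + 1.42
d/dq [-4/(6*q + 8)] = 6/(3*q + 4)^2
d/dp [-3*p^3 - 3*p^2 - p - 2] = -9*p^2 - 6*p - 1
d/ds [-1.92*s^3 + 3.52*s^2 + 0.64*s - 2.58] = -5.76*s^2 + 7.04*s + 0.64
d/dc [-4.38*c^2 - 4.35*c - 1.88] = -8.76*c - 4.35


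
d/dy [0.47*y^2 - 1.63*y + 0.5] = 0.94*y - 1.63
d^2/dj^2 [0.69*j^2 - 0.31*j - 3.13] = 1.38000000000000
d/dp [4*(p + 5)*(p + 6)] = 8*p + 44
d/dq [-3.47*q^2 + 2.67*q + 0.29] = 2.67 - 6.94*q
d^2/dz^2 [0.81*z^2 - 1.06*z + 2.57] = 1.62000000000000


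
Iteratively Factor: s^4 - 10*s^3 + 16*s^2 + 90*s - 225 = (s - 5)*(s^3 - 5*s^2 - 9*s + 45) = (s - 5)*(s + 3)*(s^2 - 8*s + 15) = (s - 5)^2*(s + 3)*(s - 3)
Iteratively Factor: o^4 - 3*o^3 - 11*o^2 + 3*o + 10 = (o + 1)*(o^3 - 4*o^2 - 7*o + 10) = (o + 1)*(o + 2)*(o^2 - 6*o + 5) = (o - 1)*(o + 1)*(o + 2)*(o - 5)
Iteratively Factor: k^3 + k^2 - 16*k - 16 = (k + 1)*(k^2 - 16) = (k - 4)*(k + 1)*(k + 4)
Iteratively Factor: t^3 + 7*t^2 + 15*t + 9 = (t + 1)*(t^2 + 6*t + 9) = (t + 1)*(t + 3)*(t + 3)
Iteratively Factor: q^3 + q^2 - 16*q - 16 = (q + 4)*(q^2 - 3*q - 4) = (q + 1)*(q + 4)*(q - 4)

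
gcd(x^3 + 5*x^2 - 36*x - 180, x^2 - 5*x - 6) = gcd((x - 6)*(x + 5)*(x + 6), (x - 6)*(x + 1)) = x - 6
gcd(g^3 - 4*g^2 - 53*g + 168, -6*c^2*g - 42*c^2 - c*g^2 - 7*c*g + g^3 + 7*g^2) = g + 7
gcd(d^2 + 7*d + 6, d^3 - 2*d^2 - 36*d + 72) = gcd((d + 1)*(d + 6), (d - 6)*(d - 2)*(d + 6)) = d + 6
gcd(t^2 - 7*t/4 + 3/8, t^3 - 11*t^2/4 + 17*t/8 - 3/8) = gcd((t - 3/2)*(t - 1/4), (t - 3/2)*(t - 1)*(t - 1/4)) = t^2 - 7*t/4 + 3/8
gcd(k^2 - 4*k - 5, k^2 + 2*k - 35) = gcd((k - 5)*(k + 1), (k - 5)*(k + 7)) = k - 5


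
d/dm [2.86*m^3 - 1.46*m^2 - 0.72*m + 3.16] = 8.58*m^2 - 2.92*m - 0.72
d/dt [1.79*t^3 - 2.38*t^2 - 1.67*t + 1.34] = 5.37*t^2 - 4.76*t - 1.67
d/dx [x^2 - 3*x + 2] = 2*x - 3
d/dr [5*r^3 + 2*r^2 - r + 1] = 15*r^2 + 4*r - 1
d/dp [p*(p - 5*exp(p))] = -p*(5*exp(p) - 1) + p - 5*exp(p)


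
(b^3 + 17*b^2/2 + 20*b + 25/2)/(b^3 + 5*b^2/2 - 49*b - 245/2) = (b^2 + 6*b + 5)/(b^2 - 49)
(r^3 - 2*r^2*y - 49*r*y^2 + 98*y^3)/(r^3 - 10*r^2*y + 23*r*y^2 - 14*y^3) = (-r - 7*y)/(-r + y)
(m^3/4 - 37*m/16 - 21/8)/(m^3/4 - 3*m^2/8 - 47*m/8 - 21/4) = (-4*m^3 + 37*m + 42)/(2*(-2*m^3 + 3*m^2 + 47*m + 42))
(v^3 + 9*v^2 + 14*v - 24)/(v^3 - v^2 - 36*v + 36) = (v + 4)/(v - 6)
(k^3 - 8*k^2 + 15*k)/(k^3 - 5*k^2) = (k - 3)/k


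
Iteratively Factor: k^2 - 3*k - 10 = (k + 2)*(k - 5)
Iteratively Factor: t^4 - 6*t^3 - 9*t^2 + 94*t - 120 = (t - 5)*(t^3 - t^2 - 14*t + 24) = (t - 5)*(t - 3)*(t^2 + 2*t - 8) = (t - 5)*(t - 3)*(t + 4)*(t - 2)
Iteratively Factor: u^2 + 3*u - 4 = (u + 4)*(u - 1)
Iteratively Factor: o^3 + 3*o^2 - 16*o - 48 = (o + 4)*(o^2 - o - 12) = (o + 3)*(o + 4)*(o - 4)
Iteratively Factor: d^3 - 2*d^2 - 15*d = (d + 3)*(d^2 - 5*d) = d*(d + 3)*(d - 5)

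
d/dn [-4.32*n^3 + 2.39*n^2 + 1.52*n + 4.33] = -12.96*n^2 + 4.78*n + 1.52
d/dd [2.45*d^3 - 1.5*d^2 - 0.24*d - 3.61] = 7.35*d^2 - 3.0*d - 0.24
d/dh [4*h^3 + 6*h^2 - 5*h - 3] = 12*h^2 + 12*h - 5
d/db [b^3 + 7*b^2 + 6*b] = 3*b^2 + 14*b + 6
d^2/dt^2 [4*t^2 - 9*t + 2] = 8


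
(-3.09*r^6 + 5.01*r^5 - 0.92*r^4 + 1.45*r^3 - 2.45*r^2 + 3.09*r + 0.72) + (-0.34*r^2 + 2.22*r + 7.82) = -3.09*r^6 + 5.01*r^5 - 0.92*r^4 + 1.45*r^3 - 2.79*r^2 + 5.31*r + 8.54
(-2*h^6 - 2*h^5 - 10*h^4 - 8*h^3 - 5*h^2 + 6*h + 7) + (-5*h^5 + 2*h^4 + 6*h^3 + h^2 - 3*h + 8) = -2*h^6 - 7*h^5 - 8*h^4 - 2*h^3 - 4*h^2 + 3*h + 15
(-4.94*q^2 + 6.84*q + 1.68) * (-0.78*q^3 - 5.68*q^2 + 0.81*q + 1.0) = 3.8532*q^5 + 22.724*q^4 - 44.163*q^3 - 8.942*q^2 + 8.2008*q + 1.68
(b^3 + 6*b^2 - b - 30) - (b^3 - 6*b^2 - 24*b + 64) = 12*b^2 + 23*b - 94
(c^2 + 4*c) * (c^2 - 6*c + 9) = c^4 - 2*c^3 - 15*c^2 + 36*c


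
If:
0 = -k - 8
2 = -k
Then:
No Solution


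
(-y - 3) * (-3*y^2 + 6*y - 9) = 3*y^3 + 3*y^2 - 9*y + 27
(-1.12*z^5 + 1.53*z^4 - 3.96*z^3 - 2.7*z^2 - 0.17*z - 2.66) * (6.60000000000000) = -7.392*z^5 + 10.098*z^4 - 26.136*z^3 - 17.82*z^2 - 1.122*z - 17.556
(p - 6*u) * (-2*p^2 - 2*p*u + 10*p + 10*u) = -2*p^3 + 10*p^2*u + 10*p^2 + 12*p*u^2 - 50*p*u - 60*u^2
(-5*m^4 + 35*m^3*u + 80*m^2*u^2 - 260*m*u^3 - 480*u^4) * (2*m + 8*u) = -10*m^5 + 30*m^4*u + 440*m^3*u^2 + 120*m^2*u^3 - 3040*m*u^4 - 3840*u^5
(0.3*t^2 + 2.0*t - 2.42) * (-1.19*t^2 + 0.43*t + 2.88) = -0.357*t^4 - 2.251*t^3 + 4.6038*t^2 + 4.7194*t - 6.9696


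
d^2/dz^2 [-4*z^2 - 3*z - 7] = -8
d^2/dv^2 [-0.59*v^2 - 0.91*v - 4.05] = -1.18000000000000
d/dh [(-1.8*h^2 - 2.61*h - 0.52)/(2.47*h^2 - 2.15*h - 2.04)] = (10.3167*h^2 + 9.9128*h + 4.2064)/(6.1009*h^4 - 10.621*h^3 - 5.4551*h^2 + 8.772*h + 4.1616)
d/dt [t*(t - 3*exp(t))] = -t*(3*exp(t) - 1) + t - 3*exp(t)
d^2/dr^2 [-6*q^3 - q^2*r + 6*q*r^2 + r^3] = 12*q + 6*r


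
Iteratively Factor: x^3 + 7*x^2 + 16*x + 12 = (x + 2)*(x^2 + 5*x + 6) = (x + 2)^2*(x + 3)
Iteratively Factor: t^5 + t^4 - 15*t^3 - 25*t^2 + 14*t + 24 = (t + 2)*(t^4 - t^3 - 13*t^2 + t + 12) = (t - 1)*(t + 2)*(t^3 - 13*t - 12) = (t - 1)*(t + 1)*(t + 2)*(t^2 - t - 12) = (t - 1)*(t + 1)*(t + 2)*(t + 3)*(t - 4)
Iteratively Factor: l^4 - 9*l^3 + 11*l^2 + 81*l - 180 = (l - 3)*(l^3 - 6*l^2 - 7*l + 60) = (l - 5)*(l - 3)*(l^2 - l - 12) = (l - 5)*(l - 4)*(l - 3)*(l + 3)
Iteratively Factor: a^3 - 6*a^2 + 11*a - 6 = (a - 3)*(a^2 - 3*a + 2) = (a - 3)*(a - 1)*(a - 2)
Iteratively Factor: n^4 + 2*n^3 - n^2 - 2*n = (n)*(n^3 + 2*n^2 - n - 2) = n*(n + 1)*(n^2 + n - 2) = n*(n + 1)*(n + 2)*(n - 1)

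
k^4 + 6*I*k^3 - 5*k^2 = k^2*(k + I)*(k + 5*I)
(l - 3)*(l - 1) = l^2 - 4*l + 3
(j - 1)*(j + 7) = j^2 + 6*j - 7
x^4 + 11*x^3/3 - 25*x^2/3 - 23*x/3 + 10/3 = (x - 2)*(x - 1/3)*(x + 1)*(x + 5)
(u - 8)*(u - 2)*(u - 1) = u^3 - 11*u^2 + 26*u - 16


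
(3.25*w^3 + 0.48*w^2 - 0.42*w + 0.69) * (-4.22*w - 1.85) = -13.715*w^4 - 8.0381*w^3 + 0.8844*w^2 - 2.1348*w - 1.2765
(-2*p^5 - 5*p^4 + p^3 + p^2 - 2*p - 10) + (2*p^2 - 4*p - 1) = -2*p^5 - 5*p^4 + p^3 + 3*p^2 - 6*p - 11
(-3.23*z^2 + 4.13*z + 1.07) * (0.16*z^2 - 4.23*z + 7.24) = -0.5168*z^4 + 14.3237*z^3 - 40.6839*z^2 + 25.3751*z + 7.7468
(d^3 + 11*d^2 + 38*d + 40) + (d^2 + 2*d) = d^3 + 12*d^2 + 40*d + 40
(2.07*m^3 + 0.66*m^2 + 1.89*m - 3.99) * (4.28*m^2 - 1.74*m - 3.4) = 8.8596*m^5 - 0.777*m^4 - 0.0971999999999995*m^3 - 22.6098*m^2 + 0.516600000000001*m + 13.566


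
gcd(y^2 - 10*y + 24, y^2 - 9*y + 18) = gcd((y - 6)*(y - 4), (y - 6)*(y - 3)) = y - 6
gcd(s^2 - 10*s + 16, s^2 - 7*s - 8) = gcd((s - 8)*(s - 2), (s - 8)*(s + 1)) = s - 8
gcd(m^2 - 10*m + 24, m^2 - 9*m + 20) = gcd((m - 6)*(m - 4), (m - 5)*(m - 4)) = m - 4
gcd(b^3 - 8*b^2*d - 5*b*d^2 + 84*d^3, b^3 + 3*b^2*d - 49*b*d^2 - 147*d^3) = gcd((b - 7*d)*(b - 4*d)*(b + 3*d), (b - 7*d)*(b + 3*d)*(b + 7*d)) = b^2 - 4*b*d - 21*d^2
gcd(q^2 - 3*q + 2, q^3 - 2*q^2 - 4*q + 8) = q - 2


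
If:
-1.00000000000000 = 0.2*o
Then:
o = -5.00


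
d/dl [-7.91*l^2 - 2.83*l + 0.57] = -15.82*l - 2.83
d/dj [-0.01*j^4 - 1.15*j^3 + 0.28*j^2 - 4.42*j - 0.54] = -0.04*j^3 - 3.45*j^2 + 0.56*j - 4.42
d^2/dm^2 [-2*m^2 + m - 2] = -4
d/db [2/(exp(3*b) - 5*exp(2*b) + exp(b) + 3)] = (-6*exp(2*b) + 20*exp(b) - 2)*exp(b)/(exp(3*b) - 5*exp(2*b) + exp(b) + 3)^2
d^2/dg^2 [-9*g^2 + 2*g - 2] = -18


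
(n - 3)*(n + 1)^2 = n^3 - n^2 - 5*n - 3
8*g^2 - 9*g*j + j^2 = (-8*g + j)*(-g + j)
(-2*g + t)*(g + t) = -2*g^2 - g*t + t^2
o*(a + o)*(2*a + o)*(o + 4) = 2*a^2*o^2 + 8*a^2*o + 3*a*o^3 + 12*a*o^2 + o^4 + 4*o^3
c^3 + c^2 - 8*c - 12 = (c - 3)*(c + 2)^2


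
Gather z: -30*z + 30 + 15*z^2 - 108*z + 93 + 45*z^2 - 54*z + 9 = 60*z^2 - 192*z + 132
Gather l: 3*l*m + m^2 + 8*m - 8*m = 3*l*m + m^2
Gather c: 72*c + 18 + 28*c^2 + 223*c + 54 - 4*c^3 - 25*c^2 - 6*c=-4*c^3 + 3*c^2 + 289*c + 72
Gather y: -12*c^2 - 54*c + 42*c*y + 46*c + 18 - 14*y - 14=-12*c^2 - 8*c + y*(42*c - 14) + 4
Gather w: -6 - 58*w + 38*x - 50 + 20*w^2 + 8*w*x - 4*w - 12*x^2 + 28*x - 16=20*w^2 + w*(8*x - 62) - 12*x^2 + 66*x - 72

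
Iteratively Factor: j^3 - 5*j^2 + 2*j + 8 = (j + 1)*(j^2 - 6*j + 8) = (j - 4)*(j + 1)*(j - 2)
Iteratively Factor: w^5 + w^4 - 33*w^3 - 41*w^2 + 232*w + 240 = (w - 5)*(w^4 + 6*w^3 - 3*w^2 - 56*w - 48) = (w - 5)*(w + 1)*(w^3 + 5*w^2 - 8*w - 48) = (w - 5)*(w - 3)*(w + 1)*(w^2 + 8*w + 16) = (w - 5)*(w - 3)*(w + 1)*(w + 4)*(w + 4)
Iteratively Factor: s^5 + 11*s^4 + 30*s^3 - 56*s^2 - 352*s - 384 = (s - 3)*(s^4 + 14*s^3 + 72*s^2 + 160*s + 128) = (s - 3)*(s + 4)*(s^3 + 10*s^2 + 32*s + 32) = (s - 3)*(s + 2)*(s + 4)*(s^2 + 8*s + 16) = (s - 3)*(s + 2)*(s + 4)^2*(s + 4)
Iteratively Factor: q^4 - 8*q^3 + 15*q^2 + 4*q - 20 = (q - 2)*(q^3 - 6*q^2 + 3*q + 10) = (q - 5)*(q - 2)*(q^2 - q - 2) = (q - 5)*(q - 2)^2*(q + 1)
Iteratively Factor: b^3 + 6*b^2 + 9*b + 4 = (b + 1)*(b^2 + 5*b + 4) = (b + 1)*(b + 4)*(b + 1)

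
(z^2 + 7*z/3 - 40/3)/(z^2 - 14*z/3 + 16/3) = (z + 5)/(z - 2)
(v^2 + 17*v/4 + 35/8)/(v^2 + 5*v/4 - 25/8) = (4*v + 7)/(4*v - 5)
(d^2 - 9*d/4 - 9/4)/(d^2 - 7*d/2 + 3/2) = (4*d + 3)/(2*(2*d - 1))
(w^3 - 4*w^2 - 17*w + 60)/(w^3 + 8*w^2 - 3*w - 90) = (w^2 - w - 20)/(w^2 + 11*w + 30)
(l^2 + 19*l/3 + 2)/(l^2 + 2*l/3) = (3*l^2 + 19*l + 6)/(l*(3*l + 2))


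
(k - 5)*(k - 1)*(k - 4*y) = k^3 - 4*k^2*y - 6*k^2 + 24*k*y + 5*k - 20*y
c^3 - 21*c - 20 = (c - 5)*(c + 1)*(c + 4)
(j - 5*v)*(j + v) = j^2 - 4*j*v - 5*v^2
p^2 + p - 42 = (p - 6)*(p + 7)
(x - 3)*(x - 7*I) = x^2 - 3*x - 7*I*x + 21*I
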